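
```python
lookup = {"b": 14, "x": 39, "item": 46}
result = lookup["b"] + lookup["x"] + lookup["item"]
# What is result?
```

Trace:
`lookup = {"b": 14, "x": 39, "item": 46}` → lookup = {'b': 14, 'x': 39, 'item': 46}
`result = lookup["b"] + lookup["x"] + lookup["item"]` → result = 99
So result = 99

Answer: 99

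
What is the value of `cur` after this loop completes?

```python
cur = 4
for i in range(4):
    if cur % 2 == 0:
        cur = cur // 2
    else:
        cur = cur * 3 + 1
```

Collatz-style transformation from 4
`cur` takes the values: 4 → 2 → 1 → 4 → 2

Answer: 2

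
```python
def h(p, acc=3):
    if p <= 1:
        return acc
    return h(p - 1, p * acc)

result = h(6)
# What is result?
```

Accumulator trace (n, acc): (6, 3) -> (5, 18) -> (4, 90) -> (3, 360) -> (2, 1080) -> (1, 2160) -> return 2160

Answer: 2160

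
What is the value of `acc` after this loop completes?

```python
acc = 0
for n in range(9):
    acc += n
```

Sum of 0 to 8 = 36
`acc` takes the values: 0 → 1 → 3 → 6 → 10 → 15 → 21 → 28 → 36

Answer: 36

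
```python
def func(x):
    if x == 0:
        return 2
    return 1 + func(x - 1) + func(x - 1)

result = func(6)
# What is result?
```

func(x) = 1 + 2·func(x-1), func(0)=2. Closed form: (2+1)·2^6 - 1 = 191.

Answer: 191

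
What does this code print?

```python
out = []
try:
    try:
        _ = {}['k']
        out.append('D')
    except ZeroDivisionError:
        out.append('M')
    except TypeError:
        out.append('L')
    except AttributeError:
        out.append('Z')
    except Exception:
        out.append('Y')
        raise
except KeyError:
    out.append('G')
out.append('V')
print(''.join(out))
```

Execution trace: 'Y' (inner except Exception) → 'G' (outer except KeyError) → 'V' (after the try/except). Output: YGV

Answer: YGV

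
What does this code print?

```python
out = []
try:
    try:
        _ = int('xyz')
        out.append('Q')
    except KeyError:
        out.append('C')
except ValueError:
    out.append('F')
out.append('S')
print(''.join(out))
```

Execution trace: 'F' (outer except ValueError) → 'S' (after the try/except). Output: FS

Answer: FS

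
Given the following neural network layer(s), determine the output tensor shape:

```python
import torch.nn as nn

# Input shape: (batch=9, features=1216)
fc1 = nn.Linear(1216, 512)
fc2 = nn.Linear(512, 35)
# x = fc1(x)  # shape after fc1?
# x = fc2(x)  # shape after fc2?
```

Input: (9, 1216) -> after fc1: (9, 512) -> Output: (9, 35)

Answer: (9, 35)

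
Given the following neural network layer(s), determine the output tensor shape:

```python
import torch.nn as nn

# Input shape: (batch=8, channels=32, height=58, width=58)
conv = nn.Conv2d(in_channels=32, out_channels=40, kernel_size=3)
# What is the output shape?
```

Input: (8, 32, 58, 58) -> Output: (8, 40, 56, 56)

Answer: (8, 40, 56, 56)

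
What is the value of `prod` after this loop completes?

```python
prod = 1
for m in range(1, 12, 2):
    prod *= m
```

Product of 1, 3, 5, ... up to 11
`prod` takes the values: 1 → 3 → 15 → 105 → 945 → 10395

Answer: 10395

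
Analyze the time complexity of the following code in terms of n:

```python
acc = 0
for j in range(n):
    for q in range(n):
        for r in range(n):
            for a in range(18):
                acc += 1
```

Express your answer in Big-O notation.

Each loop level contributes: n × n × n × 1. Multiplying the contributions gives O(n^3).

Answer: O(n^3)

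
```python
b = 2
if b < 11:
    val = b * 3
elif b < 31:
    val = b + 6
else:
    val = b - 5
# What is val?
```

Trace:
`b = 2` → b = 2
`if b < 11: ...` → b < 11 is True → val = 6
So val = 6

Answer: 6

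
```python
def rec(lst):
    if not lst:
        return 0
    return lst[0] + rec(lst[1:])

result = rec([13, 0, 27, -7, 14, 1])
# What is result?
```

13 + 0 + 27 + (-7) + 14 + 1 + 0 = 48

Answer: 48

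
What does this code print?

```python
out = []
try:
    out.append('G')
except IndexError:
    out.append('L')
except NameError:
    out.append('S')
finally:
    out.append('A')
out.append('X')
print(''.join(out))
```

Execution trace: 'G' (try body, no exception) → 'A' (finally) → 'X' (after the try/except). Output: GAX

Answer: GAX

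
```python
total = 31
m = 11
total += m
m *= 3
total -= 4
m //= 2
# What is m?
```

Trace:
`total = 31` → total = 31
`m = 11` → m = 11
`total += m` → total = 42
`m *= 3` → m = 33
`total -= 4` → total = 38
`m //= 2` → m = 16
So m = 16

Answer: 16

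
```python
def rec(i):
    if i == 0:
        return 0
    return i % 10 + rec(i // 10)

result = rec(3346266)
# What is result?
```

Sum of digits of 3346266: 6 + 6 + 2 + 6 + 4 + 3 + 3 = 30

Answer: 30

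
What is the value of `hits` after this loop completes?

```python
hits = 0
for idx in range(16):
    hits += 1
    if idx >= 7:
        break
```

Loop breaks when idx reaches 7, hits is 8
`hits` takes the values: 0 → 1 → 2 → 3 → 4 → 5 → 6 → 7 → 8

Answer: 8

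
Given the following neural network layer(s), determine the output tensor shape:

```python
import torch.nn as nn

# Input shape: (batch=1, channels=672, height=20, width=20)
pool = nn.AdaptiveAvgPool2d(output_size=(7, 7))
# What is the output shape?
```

Input: (1, 672, 20, 20) -> Output: (1, 672, 7, 7)

Answer: (1, 672, 7, 7)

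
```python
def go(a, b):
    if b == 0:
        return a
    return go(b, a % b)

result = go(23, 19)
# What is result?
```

go(23, 19) -> go(19, 4) -> go(4, 3) -> go(3, 1) -> go(1, 0) -> 1

Answer: 1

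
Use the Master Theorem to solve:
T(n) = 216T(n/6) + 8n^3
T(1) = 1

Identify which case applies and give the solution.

a=216, b=6, f(n)=8n^3. log_6(216) = 3. Since c=3 = 3, Case 2 applies: T(n) = Θ(n^log_b(a) · log n) = O(n^3 log n).

Answer: O(n^3 log n) - Case 2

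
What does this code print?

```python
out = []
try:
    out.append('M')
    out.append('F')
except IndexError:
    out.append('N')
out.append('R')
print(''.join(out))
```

Execution trace: 'M' (try body) → 'F' (try body, no exception) → 'R' (after the try/except). Output: MFR

Answer: MFR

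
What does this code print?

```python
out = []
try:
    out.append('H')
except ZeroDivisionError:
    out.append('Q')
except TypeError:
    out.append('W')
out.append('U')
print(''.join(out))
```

Execution trace: 'H' (try body, no exception) → 'U' (after the try/except). Output: HU

Answer: HU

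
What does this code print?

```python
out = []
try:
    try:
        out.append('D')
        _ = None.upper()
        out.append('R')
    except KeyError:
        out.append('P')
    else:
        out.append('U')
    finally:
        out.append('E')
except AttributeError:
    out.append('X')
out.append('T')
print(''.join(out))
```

Execution trace: 'D' (try body) → 'E' (finally) → 'X' (outer except AttributeError) → 'T' (after the try/except). Output: DEXT

Answer: DEXT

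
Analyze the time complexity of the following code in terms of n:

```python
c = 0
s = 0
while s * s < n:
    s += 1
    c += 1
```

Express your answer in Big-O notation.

Each loop level contributes: √n. Multiplying the contributions gives O(√n).

Answer: O(√n)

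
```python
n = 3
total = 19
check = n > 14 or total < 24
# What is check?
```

Trace:
`n = 3` → n = 3
`total = 19` → total = 19
`check = n > 14 or total < 24` → check = True
So check = True

Answer: True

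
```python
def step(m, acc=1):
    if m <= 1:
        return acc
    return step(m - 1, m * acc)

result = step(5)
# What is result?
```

Accumulator trace (n, acc): (5, 1) -> (4, 5) -> (3, 20) -> (2, 60) -> (1, 120) -> return 120

Answer: 120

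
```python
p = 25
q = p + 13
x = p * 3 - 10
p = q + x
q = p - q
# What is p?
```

Trace:
`p = 25` → p = 25
`q = p + 13` → q = 38
`x = p * 3 - 10` → x = 65
`p = q + x` → p = 103
`q = p - q` → q = 65
So p = 103

Answer: 103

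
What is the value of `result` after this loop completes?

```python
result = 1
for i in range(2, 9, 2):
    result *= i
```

Product of even numbers 2 to 8
`result` takes the values: 1 → 2 → 8 → 48 → 384

Answer: 384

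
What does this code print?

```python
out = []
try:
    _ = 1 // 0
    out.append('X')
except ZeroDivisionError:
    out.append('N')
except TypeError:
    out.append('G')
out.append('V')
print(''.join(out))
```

Execution trace: 'N' (except ZeroDivisionError) → 'V' (after the try/except). Output: NV

Answer: NV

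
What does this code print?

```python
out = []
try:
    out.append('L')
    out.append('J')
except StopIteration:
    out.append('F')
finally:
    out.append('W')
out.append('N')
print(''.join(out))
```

Execution trace: 'L' (try body) → 'J' (try body, no exception) → 'W' (finally) → 'N' (after the try/except). Output: LJWN

Answer: LJWN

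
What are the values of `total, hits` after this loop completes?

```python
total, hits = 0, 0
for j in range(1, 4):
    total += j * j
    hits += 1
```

Sum of squares and count
`total, hits` takes the values: (0, 0) → (1, 0) → (1, 1) → (5, 1) → (5, 2) → (14, 2) → (14, 3)

Answer: 14, 3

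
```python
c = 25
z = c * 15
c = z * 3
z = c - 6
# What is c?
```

Trace:
`c = 25` → c = 25
`z = c * 15` → z = 375
`c = z * 3` → c = 1125
`z = c - 6` → z = 1119
So c = 1125

Answer: 1125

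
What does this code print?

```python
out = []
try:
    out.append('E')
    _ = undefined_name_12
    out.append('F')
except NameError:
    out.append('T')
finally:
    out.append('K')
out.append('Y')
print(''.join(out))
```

Execution trace: 'E' (try body) → 'T' (except NameError) → 'K' (finally) → 'Y' (after the try/except). Output: ETKY

Answer: ETKY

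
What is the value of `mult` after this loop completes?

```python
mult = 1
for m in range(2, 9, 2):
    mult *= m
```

Product of even numbers 2 to 8
`mult` takes the values: 1 → 2 → 8 → 48 → 384

Answer: 384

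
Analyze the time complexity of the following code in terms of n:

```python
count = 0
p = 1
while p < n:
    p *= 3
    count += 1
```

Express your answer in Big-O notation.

Each loop level contributes: log n. Multiplying the contributions gives O(log n).

Answer: O(log n)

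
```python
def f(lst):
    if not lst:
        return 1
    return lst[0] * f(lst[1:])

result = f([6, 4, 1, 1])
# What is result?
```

Product over [6, 4, 1, 1] = 6 * 4 * 1 * 1 = 24

Answer: 24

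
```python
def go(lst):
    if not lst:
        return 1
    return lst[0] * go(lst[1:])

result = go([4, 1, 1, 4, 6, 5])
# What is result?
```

Product over [4, 1, 1, 4, 6, 5] = 4 * 1 * 1 * 4 * 6 * 5 = 480

Answer: 480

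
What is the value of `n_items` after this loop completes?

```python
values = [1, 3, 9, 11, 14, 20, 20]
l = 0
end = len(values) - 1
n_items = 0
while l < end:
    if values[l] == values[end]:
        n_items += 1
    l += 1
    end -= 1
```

Count matching pairs from ends
`n_items` takes the values: 0

Answer: 0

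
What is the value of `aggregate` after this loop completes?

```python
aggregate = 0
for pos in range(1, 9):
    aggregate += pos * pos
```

Sum of squares 1² to 8² = 204
`aggregate` takes the values: 0 → 1 → 5 → 14 → 30 → 55 → 91 → 140 → 204

Answer: 204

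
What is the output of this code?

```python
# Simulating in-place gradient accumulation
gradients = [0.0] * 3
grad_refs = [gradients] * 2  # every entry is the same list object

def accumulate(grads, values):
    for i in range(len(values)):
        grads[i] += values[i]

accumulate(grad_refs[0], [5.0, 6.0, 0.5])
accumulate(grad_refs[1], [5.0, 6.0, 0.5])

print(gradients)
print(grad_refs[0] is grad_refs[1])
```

Key concept: gradient accumulation aliasing.
Step by step:
`gradients = [0.0] * 3` → gradients = [0.0, 0.0, 0.0]
`grad_refs = [gradients] * 2` → grad_refs = [[0.0, 0.0, 0.0], [0.0, 0.0, 0.0]]
`accumulate(grad_refs[0], [5.0, 6.0, 0.5])` → gradients = [5.0, 6.0, 0.5]; grad_refs = [[5.0, 6.0, 0.5], [5.0, 6.0, 0.5]]
`accumulate(grad_refs[1], [5.0, 6.0, 0.5])` → gradients = [10.0, 12.0, 1.0]; grad_refs = [[10.0, 12.0, 1.0], [10.0, 12.0, 1.0]]
`print(gradients)` → prints [10.0, 12.0, 1.0]
`print(grad_refs[0] is grad_refs[1])` → prints True

Answer:
[10.0, 12.0, 1.0]
True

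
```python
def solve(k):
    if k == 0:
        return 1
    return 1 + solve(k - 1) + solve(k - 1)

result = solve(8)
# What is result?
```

solve(k) = 1 + 2·solve(k-1), solve(0)=1. Closed form: (1+1)·2^8 - 1 = 511.

Answer: 511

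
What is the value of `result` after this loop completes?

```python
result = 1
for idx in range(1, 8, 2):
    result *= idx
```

Product of 1, 3, 5, ... up to 7
`result` takes the values: 1 → 3 → 15 → 105

Answer: 105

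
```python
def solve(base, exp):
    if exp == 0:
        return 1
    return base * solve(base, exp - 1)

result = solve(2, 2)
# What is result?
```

solve(2, 2) = 2 * 2 = 4

Answer: 4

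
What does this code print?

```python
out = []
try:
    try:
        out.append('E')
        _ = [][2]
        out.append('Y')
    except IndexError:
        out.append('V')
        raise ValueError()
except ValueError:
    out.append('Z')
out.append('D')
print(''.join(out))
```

Execution trace: 'E' (inner try body) → 'V' (inner except IndexError) → 'Z' (outer except ValueError) → 'D' (after the try/except). Output: EVZD

Answer: EVZD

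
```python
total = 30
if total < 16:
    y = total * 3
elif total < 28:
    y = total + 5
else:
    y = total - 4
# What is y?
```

Trace:
`total = 30` → total = 30
`if total < 16: ...` → total < 16 is False, total < 28 is False, take else branch → y = 26
So y = 26

Answer: 26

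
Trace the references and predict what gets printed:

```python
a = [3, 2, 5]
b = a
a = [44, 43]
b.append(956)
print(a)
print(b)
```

Key concept: rebinding vs mutation: a is rebound to a new list, b still points at the original.
Step by step:
`a = [3, 2, 5]` → a = [3, 2, 5]
`b = a` → b = [3, 2, 5] (same object as a)
`a = [44, 43]` → a = [44, 43]
`b.append(956)` → b = [3, 2, 5, 956]
`print(a)` → prints [44, 43]
`print(b)` → prints [3, 2, 5, 956]

Answer:
[44, 43]
[3, 2, 5, 956]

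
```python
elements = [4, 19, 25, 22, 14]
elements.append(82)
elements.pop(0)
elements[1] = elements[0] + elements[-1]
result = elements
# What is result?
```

Trace:
`elements = [4, 19, 25, 22, 14]` → elements = [4, 19, 25, 22, 14]
`elements.append(82)` → elements = [4, 19, 25, 22, 14, 82]
`elements.pop(0)` → elements = [19, 25, 22, 14, 82]
`elements[1] = elements[0] + elements[-1]` → elements = [19, 101, 22, 14, 82]
`result = elements` → result = [19, 101, 22, 14, 82]
So result = [19, 101, 22, 14, 82]

Answer: [19, 101, 22, 14, 82]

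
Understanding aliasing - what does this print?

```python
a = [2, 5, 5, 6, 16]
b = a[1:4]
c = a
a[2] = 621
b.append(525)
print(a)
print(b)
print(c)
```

Key concept: slice vs alias.
Step by step:
`a = [2, 5, 5, 6, 16]` → a = [2, 5, 5, 6, 16]
`b = a[1:4]` → b = [5, 5, 6]
`c = a` → c = [2, 5, 5, 6, 16] (same object as a)
`a[2] = 621` → a = [2, 5, 621, 6, 16] (same object as c); c = [2, 5, 621, 6, 16] (same object as a)
`b.append(525)` → b = [5, 5, 6, 525]
`print(a)` → prints [2, 5, 621, 6, 16]
`print(b)` → prints [5, 5, 6, 525]
`print(c)` → prints [2, 5, 621, 6, 16]

Answer:
[2, 5, 621, 6, 16]
[5, 5, 6, 525]
[2, 5, 621, 6, 16]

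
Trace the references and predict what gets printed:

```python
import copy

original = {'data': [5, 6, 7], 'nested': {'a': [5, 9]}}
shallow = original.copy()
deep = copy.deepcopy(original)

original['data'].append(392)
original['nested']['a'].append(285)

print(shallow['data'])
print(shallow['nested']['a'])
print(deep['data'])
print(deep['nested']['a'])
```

Key concept: comparing shallow vs deep copy.
Step by step:
`original = {'data': [5, 6, 7], 'nested': {'a': [5, 9]}}` → original = {'data': [5, 6, 7], 'nested': {'a': [5, 9]}}
`shallow = original.copy()` → shallow = {'data': [5, 6, 7], 'nested': {'a': [5, 9]}}
`deep = copy.deepcopy(original)` → deep = {'data': [5, 6, 7], 'nested': {'a': [5, 9]}}
`original['data'].append(392)` → original = {'data': [5, 6, 7, 392], 'nested': {'a': [5, 9]}}; shallow = {'data': [5, 6, 7, 392], 'nested': {'a': [5, 9]}}
`original['nested']['a'].append(285)` → original = {'data': [5, 6, 7, 392], 'nested': {'a': [5, 9, 285]}}; shallow = {'data': [5, 6, 7, 392], 'nested': {'a': [5, 9, 285]}}
`print(shallow['data'])` → prints [5, 6, 7, 392]
`print(shallow['nested']['a'])` → prints [5, 9, 285]
`print(deep['data'])` → prints [5, 6, 7]
`print(deep['nested']['a'])` → prints [5, 9]

Answer:
[5, 6, 7, 392]
[5, 9, 285]
[5, 6, 7]
[5, 9]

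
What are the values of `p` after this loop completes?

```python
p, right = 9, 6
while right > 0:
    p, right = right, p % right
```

GCD of 9 and 6
`p` takes the values: 9 → 6 → 3

Answer: 3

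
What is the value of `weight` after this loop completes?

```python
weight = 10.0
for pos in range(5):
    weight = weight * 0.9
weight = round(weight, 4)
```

Exponential decay: 10.0 * 0.9^5
`weight` takes the values: 10.0 → 9.0 → 8.1 → 7.29 → 6.561 → 5.9049

Answer: 5.9049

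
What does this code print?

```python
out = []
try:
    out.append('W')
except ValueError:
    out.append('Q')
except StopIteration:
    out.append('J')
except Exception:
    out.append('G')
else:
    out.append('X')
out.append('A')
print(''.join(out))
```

Execution trace: 'W' (try body, no exception) → 'X' (else) → 'A' (after the try/except). Output: WXA

Answer: WXA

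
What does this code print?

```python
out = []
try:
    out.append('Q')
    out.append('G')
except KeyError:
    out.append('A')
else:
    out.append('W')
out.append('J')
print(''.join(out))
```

Execution trace: 'Q' (try body) → 'G' (try body, no exception) → 'W' (else) → 'J' (after the try/except). Output: QGWJ

Answer: QGWJ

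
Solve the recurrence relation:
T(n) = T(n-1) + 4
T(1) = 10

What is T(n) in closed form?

Unrolling: T(n) = T(1) + 4·(n-1) = 10 + 4(n-1) = 4n + 6.

Answer: T(n) = 4n + 6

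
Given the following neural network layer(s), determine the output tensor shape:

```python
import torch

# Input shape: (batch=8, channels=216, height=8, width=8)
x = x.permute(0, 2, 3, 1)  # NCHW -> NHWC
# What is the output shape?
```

Input: (8, 216, 8, 8) -> Output: (8, 8, 8, 216)

Answer: (8, 8, 8, 216)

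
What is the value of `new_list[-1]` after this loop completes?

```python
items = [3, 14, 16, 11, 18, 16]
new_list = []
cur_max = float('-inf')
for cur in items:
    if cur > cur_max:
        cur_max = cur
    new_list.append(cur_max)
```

Running max ends at 18
`new_list` takes the values: [] → [3] → [3, 14] → [3, 14, 16] → [3, 14, 16, 16] → [3, 14, 16, 16, 18] → [3, 14, 16, 16, 18, 18]
So `new_list[-1]` = 18

Answer: 18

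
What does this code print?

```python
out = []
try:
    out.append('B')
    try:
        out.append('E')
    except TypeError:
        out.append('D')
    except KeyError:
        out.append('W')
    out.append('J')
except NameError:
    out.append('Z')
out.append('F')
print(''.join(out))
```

Execution trace: 'B' (try body) → 'E' (inner try body, no exception) → 'J' (try body, no exception) → 'F' (after the try/except). Output: BEJF

Answer: BEJF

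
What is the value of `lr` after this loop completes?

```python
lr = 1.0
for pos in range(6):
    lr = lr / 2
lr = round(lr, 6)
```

Halving LR 6 times: 1 / 2^6
`lr` takes the values: 1.0 → 0.5 → 0.25 → 0.125 → 0.0625 → 0.03125 → 0.015625

Answer: 0.015625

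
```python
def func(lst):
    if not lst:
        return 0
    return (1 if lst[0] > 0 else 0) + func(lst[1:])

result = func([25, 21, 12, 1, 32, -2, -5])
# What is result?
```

Count of positive elements in [25, 21, 12, 1, 32, -2, -5] = 5

Answer: 5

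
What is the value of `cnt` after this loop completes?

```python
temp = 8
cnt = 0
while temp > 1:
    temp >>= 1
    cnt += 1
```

Count right shifts until 1
`cnt` takes the values: 0 → 1 → 2 → 3

Answer: 3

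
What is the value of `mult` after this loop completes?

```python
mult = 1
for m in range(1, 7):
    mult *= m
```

6! = 720
`mult` takes the values: 1 → 2 → 6 → 24 → 120 → 720

Answer: 720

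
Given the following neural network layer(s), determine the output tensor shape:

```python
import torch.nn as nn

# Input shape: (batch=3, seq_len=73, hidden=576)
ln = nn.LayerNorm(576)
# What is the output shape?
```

Input: (3, 73, 576) -> Output: (3, 73, 576)

Answer: (3, 73, 576)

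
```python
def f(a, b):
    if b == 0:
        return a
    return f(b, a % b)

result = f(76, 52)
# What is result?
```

f(76, 52) -> f(52, 24) -> f(24, 4) -> f(4, 0) -> 4

Answer: 4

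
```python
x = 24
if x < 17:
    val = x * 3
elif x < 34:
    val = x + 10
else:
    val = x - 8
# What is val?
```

Trace:
`x = 24` → x = 24
`if x < 17: ...` → x < 17 is False, x < 34 is True → val = 34
So val = 34

Answer: 34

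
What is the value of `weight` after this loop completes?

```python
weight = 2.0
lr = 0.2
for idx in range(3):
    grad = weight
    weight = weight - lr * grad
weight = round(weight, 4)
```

Gradient descent: w = 2.0 * (1 - 0.2)^3
`weight` takes the values: 2.0 → 1.6 → 1.28 → 1.024

Answer: 1.024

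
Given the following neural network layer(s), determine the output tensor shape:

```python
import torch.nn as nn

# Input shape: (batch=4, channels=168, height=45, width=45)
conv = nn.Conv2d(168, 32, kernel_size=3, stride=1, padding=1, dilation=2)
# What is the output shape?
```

Input: (4, 168, 45, 45) -> Output: (4, 32, 43, 43)

Answer: (4, 32, 43, 43)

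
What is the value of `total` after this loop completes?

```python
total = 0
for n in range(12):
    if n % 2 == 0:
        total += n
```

Sum of even numbers 0 to 11
`total` takes the values: 0 → 2 → 6 → 12 → 20 → 30

Answer: 30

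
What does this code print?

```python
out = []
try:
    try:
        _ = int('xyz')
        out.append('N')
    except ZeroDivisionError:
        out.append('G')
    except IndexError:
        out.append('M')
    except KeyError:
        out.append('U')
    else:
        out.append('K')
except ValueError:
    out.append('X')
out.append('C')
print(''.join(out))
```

Execution trace: 'X' (outer except ValueError) → 'C' (after the try/except). Output: XC

Answer: XC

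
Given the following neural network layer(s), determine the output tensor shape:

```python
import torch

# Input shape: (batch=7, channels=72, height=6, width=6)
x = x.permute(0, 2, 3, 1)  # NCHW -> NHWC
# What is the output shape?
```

Input: (7, 72, 6, 6) -> Output: (7, 6, 6, 72)

Answer: (7, 6, 6, 72)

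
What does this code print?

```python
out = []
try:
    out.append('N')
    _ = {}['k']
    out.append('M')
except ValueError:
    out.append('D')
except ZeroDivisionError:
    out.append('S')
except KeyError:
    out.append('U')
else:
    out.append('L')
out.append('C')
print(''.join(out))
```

Execution trace: 'N' (try body) → 'U' (except KeyError) → 'C' (after the try/except). Output: NUC

Answer: NUC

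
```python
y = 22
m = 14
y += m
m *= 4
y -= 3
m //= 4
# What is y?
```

Trace:
`y = 22` → y = 22
`m = 14` → m = 14
`y += m` → y = 36
`m *= 4` → m = 56
`y -= 3` → y = 33
`m //= 4` → m = 14
So y = 33

Answer: 33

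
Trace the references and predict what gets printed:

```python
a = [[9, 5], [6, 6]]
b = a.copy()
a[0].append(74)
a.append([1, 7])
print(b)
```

Key concept: shallow copy with nested lists.
Step by step:
`a = [[9, 5], [6, 6]]` → a = [[9, 5], [6, 6]]
`b = a.copy()` → b = [[9, 5], [6, 6]]
`a[0].append(74)` → a = [[9, 5, 74], [6, 6]]; b = [[9, 5, 74], [6, 6]]
`a.append([1, 7])` → a = [[9, 5, 74], [6, 6], [1, 7]]
`print(b)` → prints [[9, 5, 74], [6, 6]]

Answer: [[9, 5, 74], [6, 6]]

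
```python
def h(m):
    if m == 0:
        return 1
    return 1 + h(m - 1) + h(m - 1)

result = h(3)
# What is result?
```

h(m) = 1 + 2·h(m-1), h(0)=1. Closed form: (1+1)·2^3 - 1 = 15.

Answer: 15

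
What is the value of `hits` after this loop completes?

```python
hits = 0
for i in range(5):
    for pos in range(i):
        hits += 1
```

Triangle number: 0+1+2+...+4
`hits` takes the values: 0 → 1 → 2 → 3 → 4 → 5 → 6 → 7 → 8 → 9 → 10

Answer: 10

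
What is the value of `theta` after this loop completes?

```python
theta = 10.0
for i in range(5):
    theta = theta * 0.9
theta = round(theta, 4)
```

Exponential decay: 10.0 * 0.9^5
`theta` takes the values: 10.0 → 9.0 → 8.1 → 7.29 → 6.561 → 5.9049

Answer: 5.9049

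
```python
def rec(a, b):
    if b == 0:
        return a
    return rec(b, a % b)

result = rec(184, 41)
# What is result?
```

rec(184, 41) -> rec(41, 20) -> rec(20, 1) -> rec(1, 0) -> 1

Answer: 1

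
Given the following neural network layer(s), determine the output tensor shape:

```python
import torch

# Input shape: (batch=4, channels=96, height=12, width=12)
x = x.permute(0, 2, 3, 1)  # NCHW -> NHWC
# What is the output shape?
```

Input: (4, 96, 12, 12) -> Output: (4, 12, 12, 96)

Answer: (4, 12, 12, 96)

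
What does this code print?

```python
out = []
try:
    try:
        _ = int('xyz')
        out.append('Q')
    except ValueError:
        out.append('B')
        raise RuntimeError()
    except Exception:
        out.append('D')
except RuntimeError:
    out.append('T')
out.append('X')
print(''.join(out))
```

Execution trace: 'B' (except ValueError) → 'T' (outer except RuntimeError) → 'X' (after the try/except). Output: BTX

Answer: BTX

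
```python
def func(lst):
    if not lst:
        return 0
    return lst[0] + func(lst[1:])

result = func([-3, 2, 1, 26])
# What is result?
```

(-3) + 2 + 1 + 26 + 0 = 26

Answer: 26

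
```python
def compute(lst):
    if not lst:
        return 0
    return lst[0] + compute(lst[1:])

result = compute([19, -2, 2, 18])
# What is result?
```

19 + (-2) + 2 + 18 + 0 = 37

Answer: 37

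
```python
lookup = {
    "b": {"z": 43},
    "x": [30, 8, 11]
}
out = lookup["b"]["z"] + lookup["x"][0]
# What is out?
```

Trace:
`lookup = { ...` → lookup = {'b': {'z': 43}, 'x': [30, 8, 11]}
`out = lookup["b"]["z"] + lookup["x"][0]` → out = 73
So out = 73

Answer: 73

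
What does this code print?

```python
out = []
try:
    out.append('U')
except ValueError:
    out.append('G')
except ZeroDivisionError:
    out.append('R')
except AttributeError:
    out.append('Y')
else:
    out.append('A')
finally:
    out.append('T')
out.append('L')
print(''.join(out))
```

Execution trace: 'U' (try body, no exception) → 'A' (else) → 'T' (finally) → 'L' (after the try/except). Output: UATL

Answer: UATL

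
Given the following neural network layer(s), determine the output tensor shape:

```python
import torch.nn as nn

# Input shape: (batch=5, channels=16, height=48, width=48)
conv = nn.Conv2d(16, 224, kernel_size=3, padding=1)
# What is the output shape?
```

Input: (5, 16, 48, 48) -> Output: (5, 224, 48, 48)

Answer: (5, 224, 48, 48)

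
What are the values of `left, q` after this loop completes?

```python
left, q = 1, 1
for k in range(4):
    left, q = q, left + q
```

Fibonacci: after 4 iterations
`left, q` takes the values: (1, 1) → (1, 2) → (2, 3) → (3, 5) → (5, 8)

Answer: 5, 8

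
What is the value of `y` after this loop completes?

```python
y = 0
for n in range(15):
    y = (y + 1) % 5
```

Increment mod 5, 15 times = 0
`y` takes the values: 0 → 1 → 2 → 3 → 4 → 0 → 1 → 2 → 3 → 4 → 0 → 1 → 2 → 3 → 4 → 0

Answer: 0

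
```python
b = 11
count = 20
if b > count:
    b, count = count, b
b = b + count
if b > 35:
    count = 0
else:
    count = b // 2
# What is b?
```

Trace:
`b = 11` → b = 11
`count = 20` → count = 20
`if b > count: ...` → b > count is False → no variable changes
`b = b + count` → b = 31
`if b > 35: ...` → b > 35 is False, take else branch → count = 15
So b = 31

Answer: 31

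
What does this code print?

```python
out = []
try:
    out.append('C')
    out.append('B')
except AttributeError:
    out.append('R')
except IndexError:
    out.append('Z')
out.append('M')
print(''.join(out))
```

Execution trace: 'C' (try body) → 'B' (try body, no exception) → 'M' (after the try/except). Output: CBM

Answer: CBM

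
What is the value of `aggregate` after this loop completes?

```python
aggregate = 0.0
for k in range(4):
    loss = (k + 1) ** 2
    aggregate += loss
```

Sum of squared losses 1² + 2² + ... + 4²
`aggregate` takes the values: 0.0 → 1.0 → 5.0 → 14.0 → 30.0

Answer: 30.0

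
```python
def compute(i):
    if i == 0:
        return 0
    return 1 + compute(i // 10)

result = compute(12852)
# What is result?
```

Count of digits of 12852: 5

Answer: 5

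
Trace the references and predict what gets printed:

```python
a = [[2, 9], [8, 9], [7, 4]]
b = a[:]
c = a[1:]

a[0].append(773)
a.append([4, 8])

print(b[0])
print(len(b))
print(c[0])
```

Key concept: slice with nested mutation.
Step by step:
`a = [[2, 9], [8, 9], [7, 4]]` → a = [[2, 9], [8, 9], [7, 4]]
`b = a[:]` → b = [[2, 9], [8, 9], [7, 4]]
`c = a[1:]` → c = [[8, 9], [7, 4]]
`a[0].append(773)` → a = [[2, 9, 773], [8, 9], [7, 4]]; b = [[2, 9, 773], [8, 9], [7, 4]]
`a.append([4, 8])` → a = [[2, 9, 773], [8, 9], [7, 4], [4, 8]]
`print(b[0])` → prints [2, 9, 773]
`print(len(b))` → prints 3
`print(c[0])` → prints [8, 9]

Answer:
[2, 9, 773]
3
[8, 9]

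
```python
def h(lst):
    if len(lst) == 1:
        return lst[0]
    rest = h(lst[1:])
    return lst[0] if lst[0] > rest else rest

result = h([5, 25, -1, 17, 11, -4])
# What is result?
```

Recursive max over [5, 25, -1, 17, 11, -4] = 25

Answer: 25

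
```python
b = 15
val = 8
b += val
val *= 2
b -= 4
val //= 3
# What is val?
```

Trace:
`b = 15` → b = 15
`val = 8` → val = 8
`b += val` → b = 23
`val *= 2` → val = 16
`b -= 4` → b = 19
`val //= 3` → val = 5
So val = 5

Answer: 5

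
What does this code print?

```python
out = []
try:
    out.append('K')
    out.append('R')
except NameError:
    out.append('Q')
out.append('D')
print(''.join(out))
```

Execution trace: 'K' (try body) → 'R' (try body, no exception) → 'D' (after the try/except). Output: KRD

Answer: KRD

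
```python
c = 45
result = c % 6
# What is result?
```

Trace:
`c = 45` → c = 45
`result = c % 6` → result = 3
So result = 3

Answer: 3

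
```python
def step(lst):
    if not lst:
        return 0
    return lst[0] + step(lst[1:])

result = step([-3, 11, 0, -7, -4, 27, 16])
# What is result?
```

(-3) + 11 + 0 + (-7) + (-4) + 27 + 16 + 0 = 40

Answer: 40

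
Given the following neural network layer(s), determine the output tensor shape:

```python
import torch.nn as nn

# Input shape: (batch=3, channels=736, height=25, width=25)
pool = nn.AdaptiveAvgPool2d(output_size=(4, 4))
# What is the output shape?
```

Input: (3, 736, 25, 25) -> Output: (3, 736, 4, 4)

Answer: (3, 736, 4, 4)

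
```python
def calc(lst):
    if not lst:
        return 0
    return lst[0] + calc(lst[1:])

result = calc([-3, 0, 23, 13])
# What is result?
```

(-3) + 0 + 23 + 13 + 0 = 33

Answer: 33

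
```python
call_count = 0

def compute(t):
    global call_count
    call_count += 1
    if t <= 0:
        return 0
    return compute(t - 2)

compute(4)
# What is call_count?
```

Linear recursion stepping by 2: 3 calls from t=4 down to ≤0.

Answer: 3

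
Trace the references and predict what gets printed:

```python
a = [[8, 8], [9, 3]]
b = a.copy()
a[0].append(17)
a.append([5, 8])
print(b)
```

Key concept: shallow copy with nested lists.
Step by step:
`a = [[8, 8], [9, 3]]` → a = [[8, 8], [9, 3]]
`b = a.copy()` → b = [[8, 8], [9, 3]]
`a[0].append(17)` → a = [[8, 8, 17], [9, 3]]; b = [[8, 8, 17], [9, 3]]
`a.append([5, 8])` → a = [[8, 8, 17], [9, 3], [5, 8]]
`print(b)` → prints [[8, 8, 17], [9, 3]]

Answer: [[8, 8, 17], [9, 3]]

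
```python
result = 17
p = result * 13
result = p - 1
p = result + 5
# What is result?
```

Trace:
`result = 17` → result = 17
`p = result * 13` → p = 221
`result = p - 1` → result = 220
`p = result + 5` → p = 225
So result = 220

Answer: 220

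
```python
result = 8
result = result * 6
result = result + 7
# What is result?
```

Trace:
`result = 8` → result = 8
`result = result * 6` → result = 48
`result = result + 7` → result = 55
So result = 55

Answer: 55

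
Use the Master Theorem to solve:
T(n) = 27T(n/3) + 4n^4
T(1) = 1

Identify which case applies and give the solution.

a=27, b=3, f(n)=4n^4. log_3(27) = 3. Since c=4 > 3 and the regularity condition holds (27(n/3)^4 = (27/3^4)n^4 with 27/3^4 < 1), Case 3 applies: T(n) = Θ(f(n)) = O(n^4).

Answer: O(n^4) - Case 3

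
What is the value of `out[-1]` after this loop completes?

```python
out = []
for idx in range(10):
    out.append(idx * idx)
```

Last element of squares 0 to 9
`out` takes the values: [] → [0] → [0, 1] → [0, 1, 4] → [0, 1, 4, 9] → [0, 1, 4, 9, 16] → [0, 1, 4, 9, 16, 25] → [0, 1, 4, 9, 16, 25, 36] → [0, 1, 4, 9, 16, 25, 36, 49] → [0, 1, 4, 9, 16, 25, 36, 49, 64] → [0, 1, 4, 9, 16, 25, 36, 49, 64, 81]
So `out[-1]` = 81

Answer: 81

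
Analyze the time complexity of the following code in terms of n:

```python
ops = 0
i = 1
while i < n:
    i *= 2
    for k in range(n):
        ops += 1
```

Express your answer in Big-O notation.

Each loop level contributes: log n × n. Multiplying the contributions gives O(n log n).

Answer: O(n log n)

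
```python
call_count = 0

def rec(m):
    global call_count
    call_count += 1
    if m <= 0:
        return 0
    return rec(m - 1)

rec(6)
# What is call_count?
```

Linear recursion stepping by 1: 7 calls from m=6 down to ≤0.

Answer: 7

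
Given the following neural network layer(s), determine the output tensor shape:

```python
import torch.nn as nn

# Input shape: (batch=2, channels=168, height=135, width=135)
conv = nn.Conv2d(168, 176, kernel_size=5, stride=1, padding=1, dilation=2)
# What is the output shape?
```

Input: (2, 168, 135, 135) -> Output: (2, 176, 129, 129)

Answer: (2, 176, 129, 129)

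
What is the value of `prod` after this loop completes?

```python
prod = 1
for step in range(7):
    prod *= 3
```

3^7 = 2187
`prod` takes the values: 1 → 3 → 9 → 27 → 81 → 243 → 729 → 2187

Answer: 2187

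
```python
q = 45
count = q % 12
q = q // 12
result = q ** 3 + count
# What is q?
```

Trace:
`q = 45` → q = 45
`count = q % 12` → count = 9
`q = q // 12` → q = 3
`result = q ** 3 + count` → result = 36
So q = 3

Answer: 3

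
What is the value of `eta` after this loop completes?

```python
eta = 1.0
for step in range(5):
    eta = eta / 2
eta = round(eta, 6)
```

Halving LR 5 times: 1 / 2^5
`eta` takes the values: 1.0 → 0.5 → 0.25 → 0.125 → 0.0625 → 0.03125

Answer: 0.03125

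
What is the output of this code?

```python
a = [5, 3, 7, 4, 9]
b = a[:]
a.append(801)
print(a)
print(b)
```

Key concept: slice [:] creates copy.
Step by step:
`a = [5, 3, 7, 4, 9]` → a = [5, 3, 7, 4, 9]
`b = a[:]` → b = [5, 3, 7, 4, 9]
`a.append(801)` → a = [5, 3, 7, 4, 9, 801]
`print(a)` → prints [5, 3, 7, 4, 9, 801]
`print(b)` → prints [5, 3, 7, 4, 9]

Answer:
[5, 3, 7, 4, 9, 801]
[5, 3, 7, 4, 9]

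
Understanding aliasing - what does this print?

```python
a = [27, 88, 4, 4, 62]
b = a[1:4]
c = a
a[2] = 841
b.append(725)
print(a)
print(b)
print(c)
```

Key concept: slice vs alias.
Step by step:
`a = [27, 88, 4, 4, 62]` → a = [27, 88, 4, 4, 62]
`b = a[1:4]` → b = [88, 4, 4]
`c = a` → c = [27, 88, 4, 4, 62] (same object as a)
`a[2] = 841` → a = [27, 88, 841, 4, 62] (same object as c); c = [27, 88, 841, 4, 62] (same object as a)
`b.append(725)` → b = [88, 4, 4, 725]
`print(a)` → prints [27, 88, 841, 4, 62]
`print(b)` → prints [88, 4, 4, 725]
`print(c)` → prints [27, 88, 841, 4, 62]

Answer:
[27, 88, 841, 4, 62]
[88, 4, 4, 725]
[27, 88, 841, 4, 62]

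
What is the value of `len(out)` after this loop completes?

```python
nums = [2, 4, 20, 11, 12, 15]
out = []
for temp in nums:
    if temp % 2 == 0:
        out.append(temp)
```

Count even numbers in [2, 4, 20, 11, 12, 15]
`out` takes the values: [] → [2] → [2, 4] → [2, 4, 20] → [2, 4, 20, 12]
So `len(out)` = 4

Answer: 4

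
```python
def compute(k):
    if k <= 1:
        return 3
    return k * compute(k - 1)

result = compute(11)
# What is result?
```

compute(11) = 11 * 10 * 9 * 8 * 7 * 6 * 5 * 4 * 3 * 2 * 3 = 119750400

Answer: 119750400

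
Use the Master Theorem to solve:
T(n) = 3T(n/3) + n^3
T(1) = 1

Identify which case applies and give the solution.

a=3, b=3, f(n)=n^3. log_3(3) = 1. Since c=3 > 1 and the regularity condition holds (3(n/3)^3 = (3/3^3)n^3 with 3/3^3 < 1), Case 3 applies: T(n) = Θ(f(n)) = O(n^3).

Answer: O(n^3) - Case 3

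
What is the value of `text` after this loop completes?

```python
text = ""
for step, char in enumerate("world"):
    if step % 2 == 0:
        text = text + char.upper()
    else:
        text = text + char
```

Uppercase even positions in 'world'
`text` takes the values: "" → "W" → "Wo" → "WoR" → "WoRl" → "WoRlD"

Answer: "WoRlD"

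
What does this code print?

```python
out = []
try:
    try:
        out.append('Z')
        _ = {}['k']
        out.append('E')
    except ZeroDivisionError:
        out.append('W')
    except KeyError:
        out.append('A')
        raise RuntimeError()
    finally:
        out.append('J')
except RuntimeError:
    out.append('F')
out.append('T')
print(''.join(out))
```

Execution trace: 'Z' (inner try body) → 'A' (inner except KeyError) → 'J' (inner finally) → 'F' (outer except RuntimeError) → 'T' (after the try/except). Output: ZAJFT

Answer: ZAJFT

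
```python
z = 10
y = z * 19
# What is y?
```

Trace:
`z = 10` → z = 10
`y = z * 19` → y = 190
So y = 190

Answer: 190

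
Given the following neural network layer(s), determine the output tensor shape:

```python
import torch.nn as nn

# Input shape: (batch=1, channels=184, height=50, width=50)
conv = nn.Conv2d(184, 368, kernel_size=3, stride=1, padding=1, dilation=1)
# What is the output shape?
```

Input: (1, 184, 50, 50) -> Output: (1, 368, 50, 50)

Answer: (1, 368, 50, 50)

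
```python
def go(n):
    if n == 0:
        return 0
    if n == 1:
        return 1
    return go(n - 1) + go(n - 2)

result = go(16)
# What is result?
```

Build up from base cases: go(0)=0, go(1)=1, go(2)=1, go(3)=2, go(4)=3, go(5)=5, go(6)=8, ..., go(16)=987

Answer: 987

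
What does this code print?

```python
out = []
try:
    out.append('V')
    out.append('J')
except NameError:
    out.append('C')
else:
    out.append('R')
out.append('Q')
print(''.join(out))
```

Execution trace: 'V' (try body) → 'J' (try body, no exception) → 'R' (else) → 'Q' (after the try/except). Output: VJRQ

Answer: VJRQ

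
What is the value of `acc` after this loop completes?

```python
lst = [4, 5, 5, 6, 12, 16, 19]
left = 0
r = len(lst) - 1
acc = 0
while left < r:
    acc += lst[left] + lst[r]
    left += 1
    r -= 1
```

Sum of pairs from ends
`acc` takes the values: 0 → 23 → 44 → 61

Answer: 61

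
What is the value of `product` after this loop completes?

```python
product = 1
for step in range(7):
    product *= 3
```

3^7 = 2187
`product` takes the values: 1 → 3 → 9 → 27 → 81 → 243 → 729 → 2187

Answer: 2187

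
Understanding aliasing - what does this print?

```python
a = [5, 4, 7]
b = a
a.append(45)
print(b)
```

Key concept: basic list aliasing.
Step by step:
`a = [5, 4, 7]` → a = [5, 4, 7]
`b = a` → b = [5, 4, 7] (same object as a)
`a.append(45)` → a = [5, 4, 7, 45] (same object as b); b = [5, 4, 7, 45] (same object as a)
`print(b)` → prints [5, 4, 7, 45]

Answer: [5, 4, 7, 45]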